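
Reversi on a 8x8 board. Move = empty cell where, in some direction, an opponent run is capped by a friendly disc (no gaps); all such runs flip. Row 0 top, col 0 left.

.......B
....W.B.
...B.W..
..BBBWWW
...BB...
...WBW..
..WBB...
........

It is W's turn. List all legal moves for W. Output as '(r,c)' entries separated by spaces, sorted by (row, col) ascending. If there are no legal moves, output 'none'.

Answer: (1,3) (2,2) (3,1) (4,1) (5,2) (6,5) (7,3) (7,5)

Derivation:
(0,5): no bracket -> illegal
(0,6): no bracket -> illegal
(1,2): no bracket -> illegal
(1,3): flips 3 -> legal
(1,5): no bracket -> illegal
(1,7): no bracket -> illegal
(2,1): no bracket -> illegal
(2,2): flips 2 -> legal
(2,4): no bracket -> illegal
(2,6): no bracket -> illegal
(2,7): no bracket -> illegal
(3,1): flips 3 -> legal
(4,1): flips 2 -> legal
(4,2): no bracket -> illegal
(4,5): no bracket -> illegal
(5,2): flips 2 -> legal
(6,5): flips 2 -> legal
(7,2): no bracket -> illegal
(7,3): flips 2 -> legal
(7,4): no bracket -> illegal
(7,5): flips 1 -> legal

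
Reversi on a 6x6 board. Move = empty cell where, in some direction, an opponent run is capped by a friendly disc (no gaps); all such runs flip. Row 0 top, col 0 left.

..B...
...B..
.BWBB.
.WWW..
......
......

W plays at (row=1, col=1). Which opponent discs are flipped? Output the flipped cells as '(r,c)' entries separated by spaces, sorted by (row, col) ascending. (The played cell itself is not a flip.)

Answer: (2,1)

Derivation:
Dir NW: first cell '.' (not opp) -> no flip
Dir N: first cell '.' (not opp) -> no flip
Dir NE: opp run (0,2), next=edge -> no flip
Dir W: first cell '.' (not opp) -> no flip
Dir E: first cell '.' (not opp) -> no flip
Dir SW: first cell '.' (not opp) -> no flip
Dir S: opp run (2,1) capped by W -> flip
Dir SE: first cell 'W' (not opp) -> no flip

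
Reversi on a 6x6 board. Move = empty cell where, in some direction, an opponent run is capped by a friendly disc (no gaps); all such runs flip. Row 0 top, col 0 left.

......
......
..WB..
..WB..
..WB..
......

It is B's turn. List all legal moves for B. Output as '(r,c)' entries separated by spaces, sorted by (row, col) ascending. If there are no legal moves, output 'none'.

Answer: (1,1) (2,1) (3,1) (4,1) (5,1)

Derivation:
(1,1): flips 1 -> legal
(1,2): no bracket -> illegal
(1,3): no bracket -> illegal
(2,1): flips 2 -> legal
(3,1): flips 1 -> legal
(4,1): flips 2 -> legal
(5,1): flips 1 -> legal
(5,2): no bracket -> illegal
(5,3): no bracket -> illegal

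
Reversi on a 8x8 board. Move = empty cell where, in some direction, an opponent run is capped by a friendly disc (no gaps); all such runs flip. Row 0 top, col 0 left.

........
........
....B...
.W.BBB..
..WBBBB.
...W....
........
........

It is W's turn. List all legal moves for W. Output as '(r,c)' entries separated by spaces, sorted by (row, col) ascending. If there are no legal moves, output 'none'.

(1,3): no bracket -> illegal
(1,4): no bracket -> illegal
(1,5): flips 2 -> legal
(2,2): no bracket -> illegal
(2,3): flips 2 -> legal
(2,5): no bracket -> illegal
(2,6): flips 2 -> legal
(3,2): no bracket -> illegal
(3,6): no bracket -> illegal
(3,7): no bracket -> illegal
(4,7): flips 4 -> legal
(5,2): no bracket -> illegal
(5,4): no bracket -> illegal
(5,5): no bracket -> illegal
(5,6): no bracket -> illegal
(5,7): no bracket -> illegal

Answer: (1,5) (2,3) (2,6) (4,7)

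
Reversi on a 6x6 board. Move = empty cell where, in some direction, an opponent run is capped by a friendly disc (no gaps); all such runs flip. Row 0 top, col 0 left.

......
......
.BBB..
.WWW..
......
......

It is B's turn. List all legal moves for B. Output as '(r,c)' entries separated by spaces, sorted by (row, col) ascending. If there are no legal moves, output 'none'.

Answer: (4,0) (4,1) (4,2) (4,3) (4,4)

Derivation:
(2,0): no bracket -> illegal
(2,4): no bracket -> illegal
(3,0): no bracket -> illegal
(3,4): no bracket -> illegal
(4,0): flips 1 -> legal
(4,1): flips 2 -> legal
(4,2): flips 1 -> legal
(4,3): flips 2 -> legal
(4,4): flips 1 -> legal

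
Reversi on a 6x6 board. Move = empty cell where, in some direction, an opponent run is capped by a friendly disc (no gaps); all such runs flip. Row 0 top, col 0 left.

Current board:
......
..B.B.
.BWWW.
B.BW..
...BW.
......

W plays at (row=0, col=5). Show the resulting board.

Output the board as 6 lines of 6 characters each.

Answer: .....W
..B.W.
.BWWW.
B.BW..
...BW.
......

Derivation:
Place W at (0,5); scan 8 dirs for brackets.
Dir NW: edge -> no flip
Dir N: edge -> no flip
Dir NE: edge -> no flip
Dir W: first cell '.' (not opp) -> no flip
Dir E: edge -> no flip
Dir SW: opp run (1,4) capped by W -> flip
Dir S: first cell '.' (not opp) -> no flip
Dir SE: edge -> no flip
All flips: (1,4)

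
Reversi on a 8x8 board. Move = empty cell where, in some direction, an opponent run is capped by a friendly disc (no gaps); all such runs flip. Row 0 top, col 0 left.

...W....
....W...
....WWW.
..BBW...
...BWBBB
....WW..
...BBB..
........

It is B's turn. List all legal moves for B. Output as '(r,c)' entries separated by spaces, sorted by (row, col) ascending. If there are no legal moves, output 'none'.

Answer: (0,4) (1,5) (1,6) (2,3) (3,5) (6,6)

Derivation:
(0,2): no bracket -> illegal
(0,4): flips 5 -> legal
(0,5): no bracket -> illegal
(1,2): no bracket -> illegal
(1,3): no bracket -> illegal
(1,5): flips 1 -> legal
(1,6): flips 2 -> legal
(1,7): no bracket -> illegal
(2,3): flips 1 -> legal
(2,7): no bracket -> illegal
(3,5): flips 1 -> legal
(3,6): no bracket -> illegal
(3,7): no bracket -> illegal
(5,3): no bracket -> illegal
(5,6): no bracket -> illegal
(6,6): flips 2 -> legal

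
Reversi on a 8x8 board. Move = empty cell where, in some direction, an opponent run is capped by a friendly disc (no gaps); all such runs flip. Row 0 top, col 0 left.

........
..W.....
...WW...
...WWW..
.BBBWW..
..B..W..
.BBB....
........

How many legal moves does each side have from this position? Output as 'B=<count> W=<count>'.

Answer: B=4 W=4

Derivation:
-- B to move --
(0,1): no bracket -> illegal
(0,2): no bracket -> illegal
(0,3): no bracket -> illegal
(1,1): no bracket -> illegal
(1,3): flips 2 -> legal
(1,4): no bracket -> illegal
(1,5): flips 2 -> legal
(2,1): no bracket -> illegal
(2,2): no bracket -> illegal
(2,5): flips 1 -> legal
(2,6): no bracket -> illegal
(3,2): no bracket -> illegal
(3,6): no bracket -> illegal
(4,6): flips 2 -> legal
(5,3): no bracket -> illegal
(5,4): no bracket -> illegal
(5,6): no bracket -> illegal
(6,4): no bracket -> illegal
(6,5): no bracket -> illegal
(6,6): no bracket -> illegal
B mobility = 4
-- W to move --
(3,0): no bracket -> illegal
(3,1): no bracket -> illegal
(3,2): no bracket -> illegal
(4,0): flips 3 -> legal
(5,0): no bracket -> illegal
(5,1): flips 1 -> legal
(5,3): flips 1 -> legal
(5,4): no bracket -> illegal
(6,0): no bracket -> illegal
(6,4): no bracket -> illegal
(7,0): flips 3 -> legal
(7,1): no bracket -> illegal
(7,2): no bracket -> illegal
(7,3): no bracket -> illegal
(7,4): no bracket -> illegal
W mobility = 4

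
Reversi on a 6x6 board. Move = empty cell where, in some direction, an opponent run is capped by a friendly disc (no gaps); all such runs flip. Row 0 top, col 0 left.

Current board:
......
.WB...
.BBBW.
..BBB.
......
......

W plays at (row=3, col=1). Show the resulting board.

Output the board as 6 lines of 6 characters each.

Place W at (3,1); scan 8 dirs for brackets.
Dir NW: first cell '.' (not opp) -> no flip
Dir N: opp run (2,1) capped by W -> flip
Dir NE: opp run (2,2), next='.' -> no flip
Dir W: first cell '.' (not opp) -> no flip
Dir E: opp run (3,2) (3,3) (3,4), next='.' -> no flip
Dir SW: first cell '.' (not opp) -> no flip
Dir S: first cell '.' (not opp) -> no flip
Dir SE: first cell '.' (not opp) -> no flip
All flips: (2,1)

Answer: ......
.WB...
.WBBW.
.WBBB.
......
......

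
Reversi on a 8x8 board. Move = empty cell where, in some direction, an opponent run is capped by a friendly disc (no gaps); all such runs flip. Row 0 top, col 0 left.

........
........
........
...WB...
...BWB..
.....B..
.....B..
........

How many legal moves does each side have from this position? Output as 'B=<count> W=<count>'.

Answer: B=4 W=6

Derivation:
-- B to move --
(2,2): flips 2 -> legal
(2,3): flips 1 -> legal
(2,4): no bracket -> illegal
(3,2): flips 1 -> legal
(3,5): no bracket -> illegal
(4,2): no bracket -> illegal
(5,3): no bracket -> illegal
(5,4): flips 1 -> legal
B mobility = 4
-- W to move --
(2,3): no bracket -> illegal
(2,4): flips 1 -> legal
(2,5): no bracket -> illegal
(3,2): no bracket -> illegal
(3,5): flips 1 -> legal
(3,6): no bracket -> illegal
(4,2): flips 1 -> legal
(4,6): flips 1 -> legal
(5,2): no bracket -> illegal
(5,3): flips 1 -> legal
(5,4): no bracket -> illegal
(5,6): no bracket -> illegal
(6,4): no bracket -> illegal
(6,6): flips 1 -> legal
(7,4): no bracket -> illegal
(7,5): no bracket -> illegal
(7,6): no bracket -> illegal
W mobility = 6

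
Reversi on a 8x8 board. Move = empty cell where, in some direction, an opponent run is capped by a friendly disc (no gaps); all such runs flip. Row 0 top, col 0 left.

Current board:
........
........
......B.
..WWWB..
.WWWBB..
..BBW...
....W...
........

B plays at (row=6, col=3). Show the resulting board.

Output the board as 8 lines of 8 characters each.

Place B at (6,3); scan 8 dirs for brackets.
Dir NW: first cell 'B' (not opp) -> no flip
Dir N: first cell 'B' (not opp) -> no flip
Dir NE: opp run (5,4) capped by B -> flip
Dir W: first cell '.' (not opp) -> no flip
Dir E: opp run (6,4), next='.' -> no flip
Dir SW: first cell '.' (not opp) -> no flip
Dir S: first cell '.' (not opp) -> no flip
Dir SE: first cell '.' (not opp) -> no flip
All flips: (5,4)

Answer: ........
........
......B.
..WWWB..
.WWWBB..
..BBB...
...BW...
........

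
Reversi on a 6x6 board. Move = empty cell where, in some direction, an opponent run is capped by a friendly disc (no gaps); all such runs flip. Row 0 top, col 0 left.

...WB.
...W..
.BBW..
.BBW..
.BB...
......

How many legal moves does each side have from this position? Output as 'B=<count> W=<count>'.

-- B to move --
(0,2): flips 1 -> legal
(1,2): no bracket -> illegal
(1,4): flips 1 -> legal
(2,4): flips 2 -> legal
(3,4): flips 1 -> legal
(4,3): no bracket -> illegal
(4,4): flips 1 -> legal
B mobility = 5
-- W to move --
(0,5): flips 1 -> legal
(1,0): no bracket -> illegal
(1,1): flips 1 -> legal
(1,2): no bracket -> illegal
(1,4): no bracket -> illegal
(1,5): no bracket -> illegal
(2,0): flips 2 -> legal
(3,0): flips 2 -> legal
(4,0): flips 2 -> legal
(4,3): no bracket -> illegal
(5,0): flips 2 -> legal
(5,1): flips 1 -> legal
(5,2): no bracket -> illegal
(5,3): no bracket -> illegal
W mobility = 7

Answer: B=5 W=7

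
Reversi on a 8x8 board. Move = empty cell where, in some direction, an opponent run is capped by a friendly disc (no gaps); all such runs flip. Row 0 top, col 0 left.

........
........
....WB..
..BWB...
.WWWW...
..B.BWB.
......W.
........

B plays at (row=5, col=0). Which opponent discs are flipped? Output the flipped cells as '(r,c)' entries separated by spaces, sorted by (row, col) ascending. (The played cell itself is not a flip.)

Dir NW: edge -> no flip
Dir N: first cell '.' (not opp) -> no flip
Dir NE: opp run (4,1) capped by B -> flip
Dir W: edge -> no flip
Dir E: first cell '.' (not opp) -> no flip
Dir SW: edge -> no flip
Dir S: first cell '.' (not opp) -> no flip
Dir SE: first cell '.' (not opp) -> no flip

Answer: (4,1)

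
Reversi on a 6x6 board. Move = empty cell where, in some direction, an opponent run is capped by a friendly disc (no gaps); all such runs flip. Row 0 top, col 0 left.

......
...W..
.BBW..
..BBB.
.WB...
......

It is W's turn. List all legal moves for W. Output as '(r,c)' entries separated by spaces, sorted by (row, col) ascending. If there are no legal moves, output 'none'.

Answer: (2,0) (3,1) (4,3) (4,5)

Derivation:
(1,0): no bracket -> illegal
(1,1): no bracket -> illegal
(1,2): no bracket -> illegal
(2,0): flips 2 -> legal
(2,4): no bracket -> illegal
(2,5): no bracket -> illegal
(3,0): no bracket -> illegal
(3,1): flips 1 -> legal
(3,5): no bracket -> illegal
(4,3): flips 2 -> legal
(4,4): no bracket -> illegal
(4,5): flips 1 -> legal
(5,1): no bracket -> illegal
(5,2): no bracket -> illegal
(5,3): no bracket -> illegal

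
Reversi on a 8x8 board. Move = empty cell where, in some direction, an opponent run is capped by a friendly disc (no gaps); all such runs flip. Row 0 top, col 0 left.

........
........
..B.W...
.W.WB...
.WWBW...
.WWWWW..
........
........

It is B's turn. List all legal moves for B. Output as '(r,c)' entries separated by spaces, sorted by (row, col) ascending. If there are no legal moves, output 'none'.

(1,3): no bracket -> illegal
(1,4): flips 1 -> legal
(1,5): no bracket -> illegal
(2,0): no bracket -> illegal
(2,1): no bracket -> illegal
(2,3): flips 1 -> legal
(2,5): no bracket -> illegal
(3,0): no bracket -> illegal
(3,2): flips 1 -> legal
(3,5): no bracket -> illegal
(4,0): flips 3 -> legal
(4,5): flips 1 -> legal
(4,6): no bracket -> illegal
(5,0): no bracket -> illegal
(5,6): no bracket -> illegal
(6,0): no bracket -> illegal
(6,1): flips 1 -> legal
(6,2): no bracket -> illegal
(6,3): flips 1 -> legal
(6,4): flips 2 -> legal
(6,5): flips 1 -> legal
(6,6): flips 3 -> legal

Answer: (1,4) (2,3) (3,2) (4,0) (4,5) (6,1) (6,3) (6,4) (6,5) (6,6)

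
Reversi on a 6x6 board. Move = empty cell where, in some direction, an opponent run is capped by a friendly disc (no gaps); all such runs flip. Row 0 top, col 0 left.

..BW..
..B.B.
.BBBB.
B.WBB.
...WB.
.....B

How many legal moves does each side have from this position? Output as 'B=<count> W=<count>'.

Answer: B=7 W=7

Derivation:
-- B to move --
(0,4): flips 1 -> legal
(1,3): no bracket -> illegal
(3,1): flips 1 -> legal
(4,1): flips 1 -> legal
(4,2): flips 2 -> legal
(5,2): flips 1 -> legal
(5,3): flips 1 -> legal
(5,4): flips 2 -> legal
B mobility = 7
-- W to move --
(0,1): flips 1 -> legal
(0,4): no bracket -> illegal
(0,5): flips 2 -> legal
(1,0): flips 1 -> legal
(1,1): no bracket -> illegal
(1,3): flips 2 -> legal
(1,5): no bracket -> illegal
(2,0): no bracket -> illegal
(2,5): flips 2 -> legal
(3,1): no bracket -> illegal
(3,5): flips 2 -> legal
(4,0): no bracket -> illegal
(4,1): no bracket -> illegal
(4,2): no bracket -> illegal
(4,5): flips 1 -> legal
(5,3): no bracket -> illegal
(5,4): no bracket -> illegal
W mobility = 7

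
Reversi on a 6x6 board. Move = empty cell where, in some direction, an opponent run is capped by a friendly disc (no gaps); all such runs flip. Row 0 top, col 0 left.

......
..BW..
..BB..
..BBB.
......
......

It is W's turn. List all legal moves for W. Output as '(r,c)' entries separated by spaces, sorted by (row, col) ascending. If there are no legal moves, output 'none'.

Answer: (1,1) (3,1) (4,3)

Derivation:
(0,1): no bracket -> illegal
(0,2): no bracket -> illegal
(0,3): no bracket -> illegal
(1,1): flips 1 -> legal
(1,4): no bracket -> illegal
(2,1): no bracket -> illegal
(2,4): no bracket -> illegal
(2,5): no bracket -> illegal
(3,1): flips 1 -> legal
(3,5): no bracket -> illegal
(4,1): no bracket -> illegal
(4,2): no bracket -> illegal
(4,3): flips 2 -> legal
(4,4): no bracket -> illegal
(4,5): no bracket -> illegal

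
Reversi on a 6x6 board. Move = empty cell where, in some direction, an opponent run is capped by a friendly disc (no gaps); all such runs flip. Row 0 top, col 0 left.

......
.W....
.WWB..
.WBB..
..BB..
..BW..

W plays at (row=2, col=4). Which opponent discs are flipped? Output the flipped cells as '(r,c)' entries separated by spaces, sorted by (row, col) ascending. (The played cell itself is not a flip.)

Dir NW: first cell '.' (not opp) -> no flip
Dir N: first cell '.' (not opp) -> no flip
Dir NE: first cell '.' (not opp) -> no flip
Dir W: opp run (2,3) capped by W -> flip
Dir E: first cell '.' (not opp) -> no flip
Dir SW: opp run (3,3) (4,2), next='.' -> no flip
Dir S: first cell '.' (not opp) -> no flip
Dir SE: first cell '.' (not opp) -> no flip

Answer: (2,3)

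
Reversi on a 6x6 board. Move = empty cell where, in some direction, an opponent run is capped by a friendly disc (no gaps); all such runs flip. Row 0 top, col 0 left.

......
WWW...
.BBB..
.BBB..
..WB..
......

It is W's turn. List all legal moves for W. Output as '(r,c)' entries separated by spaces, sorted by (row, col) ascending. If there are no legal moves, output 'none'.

(1,3): no bracket -> illegal
(1,4): no bracket -> illegal
(2,0): flips 1 -> legal
(2,4): flips 1 -> legal
(3,0): flips 1 -> legal
(3,4): flips 1 -> legal
(4,0): no bracket -> illegal
(4,1): flips 2 -> legal
(4,4): flips 3 -> legal
(5,2): no bracket -> illegal
(5,3): no bracket -> illegal
(5,4): flips 3 -> legal

Answer: (2,0) (2,4) (3,0) (3,4) (4,1) (4,4) (5,4)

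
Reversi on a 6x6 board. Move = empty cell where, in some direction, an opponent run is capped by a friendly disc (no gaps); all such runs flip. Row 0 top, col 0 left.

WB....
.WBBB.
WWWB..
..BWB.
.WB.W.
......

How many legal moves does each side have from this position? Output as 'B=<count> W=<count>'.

-- B to move --
(0,2): no bracket -> illegal
(1,0): flips 2 -> legal
(2,4): flips 1 -> legal
(3,0): flips 1 -> legal
(3,1): flips 3 -> legal
(3,5): no bracket -> illegal
(4,0): flips 1 -> legal
(4,3): flips 1 -> legal
(4,5): no bracket -> illegal
(5,0): flips 1 -> legal
(5,1): no bracket -> illegal
(5,2): no bracket -> illegal
(5,3): no bracket -> illegal
(5,4): flips 1 -> legal
(5,5): no bracket -> illegal
B mobility = 8
-- W to move --
(0,2): flips 2 -> legal
(0,3): flips 3 -> legal
(0,4): flips 1 -> legal
(0,5): flips 3 -> legal
(1,0): no bracket -> illegal
(1,5): flips 3 -> legal
(2,4): flips 2 -> legal
(2,5): no bracket -> illegal
(3,1): flips 1 -> legal
(3,5): flips 1 -> legal
(4,3): flips 2 -> legal
(4,5): no bracket -> illegal
(5,1): flips 1 -> legal
(5,2): flips 2 -> legal
(5,3): no bracket -> illegal
W mobility = 11

Answer: B=8 W=11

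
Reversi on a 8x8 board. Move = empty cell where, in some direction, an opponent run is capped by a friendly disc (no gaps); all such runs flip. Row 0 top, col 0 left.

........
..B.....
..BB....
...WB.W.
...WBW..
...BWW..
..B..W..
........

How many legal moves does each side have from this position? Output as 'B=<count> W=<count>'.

Answer: B=7 W=8

Derivation:
-- B to move --
(2,4): no bracket -> illegal
(2,5): no bracket -> illegal
(2,6): no bracket -> illegal
(2,7): no bracket -> illegal
(3,2): flips 1 -> legal
(3,5): no bracket -> illegal
(3,7): no bracket -> illegal
(4,2): flips 1 -> legal
(4,6): flips 1 -> legal
(4,7): no bracket -> illegal
(5,2): flips 1 -> legal
(5,6): flips 3 -> legal
(6,3): no bracket -> illegal
(6,4): flips 1 -> legal
(6,6): flips 1 -> legal
(7,4): no bracket -> illegal
(7,5): no bracket -> illegal
(7,6): no bracket -> illegal
B mobility = 7
-- W to move --
(0,1): flips 3 -> legal
(0,2): no bracket -> illegal
(0,3): no bracket -> illegal
(1,1): flips 1 -> legal
(1,3): flips 1 -> legal
(1,4): no bracket -> illegal
(2,1): no bracket -> illegal
(2,4): flips 2 -> legal
(2,5): flips 1 -> legal
(3,1): no bracket -> illegal
(3,2): no bracket -> illegal
(3,5): flips 1 -> legal
(4,2): no bracket -> illegal
(5,1): no bracket -> illegal
(5,2): flips 1 -> legal
(6,1): no bracket -> illegal
(6,3): flips 1 -> legal
(6,4): no bracket -> illegal
(7,1): no bracket -> illegal
(7,2): no bracket -> illegal
(7,3): no bracket -> illegal
W mobility = 8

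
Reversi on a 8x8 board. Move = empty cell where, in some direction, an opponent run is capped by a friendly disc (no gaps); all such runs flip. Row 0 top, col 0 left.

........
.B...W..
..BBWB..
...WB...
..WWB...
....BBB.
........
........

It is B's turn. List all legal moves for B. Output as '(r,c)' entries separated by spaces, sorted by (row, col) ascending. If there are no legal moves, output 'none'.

(0,4): no bracket -> illegal
(0,5): flips 1 -> legal
(0,6): no bracket -> illegal
(1,3): no bracket -> illegal
(1,4): flips 1 -> legal
(1,6): no bracket -> illegal
(2,6): no bracket -> illegal
(3,1): no bracket -> illegal
(3,2): flips 2 -> legal
(3,5): no bracket -> illegal
(4,1): flips 2 -> legal
(5,1): no bracket -> illegal
(5,2): flips 1 -> legal
(5,3): flips 2 -> legal

Answer: (0,5) (1,4) (3,2) (4,1) (5,2) (5,3)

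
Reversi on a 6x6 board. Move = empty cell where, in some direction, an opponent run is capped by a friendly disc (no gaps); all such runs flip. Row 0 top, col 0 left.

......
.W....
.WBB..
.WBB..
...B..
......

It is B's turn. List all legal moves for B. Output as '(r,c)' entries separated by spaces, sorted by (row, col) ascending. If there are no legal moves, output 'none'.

(0,0): flips 1 -> legal
(0,1): no bracket -> illegal
(0,2): no bracket -> illegal
(1,0): flips 1 -> legal
(1,2): no bracket -> illegal
(2,0): flips 1 -> legal
(3,0): flips 1 -> legal
(4,0): flips 1 -> legal
(4,1): no bracket -> illegal
(4,2): no bracket -> illegal

Answer: (0,0) (1,0) (2,0) (3,0) (4,0)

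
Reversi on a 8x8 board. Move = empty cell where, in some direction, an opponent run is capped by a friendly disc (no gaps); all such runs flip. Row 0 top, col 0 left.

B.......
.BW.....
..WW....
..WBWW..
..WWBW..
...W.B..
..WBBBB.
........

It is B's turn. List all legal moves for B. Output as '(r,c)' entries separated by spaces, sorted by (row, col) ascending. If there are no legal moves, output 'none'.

Answer: (1,3) (2,4) (2,5) (2,6) (3,1) (3,6) (4,1) (4,6) (5,1) (6,1) (7,1)

Derivation:
(0,1): no bracket -> illegal
(0,2): no bracket -> illegal
(0,3): no bracket -> illegal
(1,3): flips 2 -> legal
(1,4): no bracket -> illegal
(2,1): no bracket -> illegal
(2,4): flips 1 -> legal
(2,5): flips 2 -> legal
(2,6): flips 1 -> legal
(3,1): flips 3 -> legal
(3,6): flips 2 -> legal
(4,1): flips 2 -> legal
(4,6): flips 1 -> legal
(5,1): flips 1 -> legal
(5,2): no bracket -> illegal
(5,4): no bracket -> illegal
(5,6): no bracket -> illegal
(6,1): flips 1 -> legal
(7,1): flips 2 -> legal
(7,2): no bracket -> illegal
(7,3): no bracket -> illegal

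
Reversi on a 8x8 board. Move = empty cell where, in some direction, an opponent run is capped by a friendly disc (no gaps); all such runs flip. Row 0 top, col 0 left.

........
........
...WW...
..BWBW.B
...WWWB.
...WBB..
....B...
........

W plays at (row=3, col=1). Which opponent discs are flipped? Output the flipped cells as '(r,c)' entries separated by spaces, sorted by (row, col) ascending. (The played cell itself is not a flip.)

Answer: (3,2)

Derivation:
Dir NW: first cell '.' (not opp) -> no flip
Dir N: first cell '.' (not opp) -> no flip
Dir NE: first cell '.' (not opp) -> no flip
Dir W: first cell '.' (not opp) -> no flip
Dir E: opp run (3,2) capped by W -> flip
Dir SW: first cell '.' (not opp) -> no flip
Dir S: first cell '.' (not opp) -> no flip
Dir SE: first cell '.' (not opp) -> no flip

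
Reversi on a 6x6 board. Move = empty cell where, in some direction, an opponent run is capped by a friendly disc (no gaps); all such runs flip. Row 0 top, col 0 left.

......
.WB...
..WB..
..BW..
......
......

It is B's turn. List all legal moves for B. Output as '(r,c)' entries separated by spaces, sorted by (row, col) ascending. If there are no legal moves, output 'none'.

Answer: (1,0) (2,1) (3,4) (4,3)

Derivation:
(0,0): no bracket -> illegal
(0,1): no bracket -> illegal
(0,2): no bracket -> illegal
(1,0): flips 1 -> legal
(1,3): no bracket -> illegal
(2,0): no bracket -> illegal
(2,1): flips 1 -> legal
(2,4): no bracket -> illegal
(3,1): no bracket -> illegal
(3,4): flips 1 -> legal
(4,2): no bracket -> illegal
(4,3): flips 1 -> legal
(4,4): no bracket -> illegal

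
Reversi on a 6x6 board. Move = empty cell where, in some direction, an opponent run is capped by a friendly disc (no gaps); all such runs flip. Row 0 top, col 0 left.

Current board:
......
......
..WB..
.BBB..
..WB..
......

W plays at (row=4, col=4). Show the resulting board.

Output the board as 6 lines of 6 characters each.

Place W at (4,4); scan 8 dirs for brackets.
Dir NW: opp run (3,3) capped by W -> flip
Dir N: first cell '.' (not opp) -> no flip
Dir NE: first cell '.' (not opp) -> no flip
Dir W: opp run (4,3) capped by W -> flip
Dir E: first cell '.' (not opp) -> no flip
Dir SW: first cell '.' (not opp) -> no flip
Dir S: first cell '.' (not opp) -> no flip
Dir SE: first cell '.' (not opp) -> no flip
All flips: (3,3) (4,3)

Answer: ......
......
..WB..
.BBW..
..WWW.
......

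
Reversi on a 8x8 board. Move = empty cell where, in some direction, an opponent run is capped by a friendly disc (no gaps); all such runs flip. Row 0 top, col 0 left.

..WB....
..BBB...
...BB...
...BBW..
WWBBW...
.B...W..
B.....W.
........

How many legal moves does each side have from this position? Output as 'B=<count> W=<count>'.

Answer: B=7 W=5

Derivation:
-- B to move --
(0,1): flips 1 -> legal
(1,1): no bracket -> illegal
(2,5): no bracket -> illegal
(2,6): no bracket -> illegal
(3,0): no bracket -> illegal
(3,1): flips 1 -> legal
(3,2): no bracket -> illegal
(3,6): flips 1 -> legal
(4,5): flips 1 -> legal
(4,6): flips 1 -> legal
(5,0): no bracket -> illegal
(5,2): no bracket -> illegal
(5,3): no bracket -> illegal
(5,4): flips 1 -> legal
(5,6): no bracket -> illegal
(5,7): no bracket -> illegal
(6,4): no bracket -> illegal
(6,5): no bracket -> illegal
(6,7): no bracket -> illegal
(7,5): no bracket -> illegal
(7,6): no bracket -> illegal
(7,7): flips 3 -> legal
B mobility = 7
-- W to move --
(0,1): no bracket -> illegal
(0,4): flips 4 -> legal
(0,5): no bracket -> illegal
(1,1): no bracket -> illegal
(1,5): no bracket -> illegal
(2,1): no bracket -> illegal
(2,2): flips 2 -> legal
(2,5): no bracket -> illegal
(3,1): no bracket -> illegal
(3,2): flips 2 -> legal
(4,5): no bracket -> illegal
(5,0): no bracket -> illegal
(5,2): no bracket -> illegal
(5,3): no bracket -> illegal
(5,4): no bracket -> illegal
(6,1): flips 1 -> legal
(6,2): flips 1 -> legal
(7,0): no bracket -> illegal
(7,1): no bracket -> illegal
W mobility = 5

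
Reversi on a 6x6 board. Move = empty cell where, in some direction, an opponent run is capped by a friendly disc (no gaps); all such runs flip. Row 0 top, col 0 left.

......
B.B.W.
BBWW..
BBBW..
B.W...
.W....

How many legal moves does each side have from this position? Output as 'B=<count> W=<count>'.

-- B to move --
(0,3): no bracket -> illegal
(0,4): no bracket -> illegal
(0,5): flips 2 -> legal
(1,1): no bracket -> illegal
(1,3): flips 1 -> legal
(1,5): no bracket -> illegal
(2,4): flips 2 -> legal
(2,5): no bracket -> illegal
(3,4): flips 2 -> legal
(4,1): no bracket -> illegal
(4,3): no bracket -> illegal
(4,4): no bracket -> illegal
(5,0): no bracket -> illegal
(5,2): flips 1 -> legal
(5,3): flips 1 -> legal
B mobility = 6
-- W to move --
(0,0): no bracket -> illegal
(0,1): flips 1 -> legal
(0,2): flips 1 -> legal
(0,3): no bracket -> illegal
(1,1): no bracket -> illegal
(1,3): no bracket -> illegal
(4,1): flips 1 -> legal
(4,3): no bracket -> illegal
(5,0): no bracket -> illegal
W mobility = 3

Answer: B=6 W=3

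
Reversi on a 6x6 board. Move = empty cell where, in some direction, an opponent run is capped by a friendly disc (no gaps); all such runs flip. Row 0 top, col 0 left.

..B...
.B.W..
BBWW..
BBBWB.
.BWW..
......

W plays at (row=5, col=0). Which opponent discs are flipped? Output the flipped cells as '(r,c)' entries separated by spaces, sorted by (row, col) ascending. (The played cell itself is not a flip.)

Answer: (3,2) (4,1)

Derivation:
Dir NW: edge -> no flip
Dir N: first cell '.' (not opp) -> no flip
Dir NE: opp run (4,1) (3,2) capped by W -> flip
Dir W: edge -> no flip
Dir E: first cell '.' (not opp) -> no flip
Dir SW: edge -> no flip
Dir S: edge -> no flip
Dir SE: edge -> no flip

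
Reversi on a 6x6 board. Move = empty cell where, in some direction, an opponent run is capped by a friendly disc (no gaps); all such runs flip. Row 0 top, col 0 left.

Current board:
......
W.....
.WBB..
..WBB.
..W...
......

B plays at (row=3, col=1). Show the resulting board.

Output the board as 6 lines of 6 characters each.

Answer: ......
W.....
.WBB..
.BBBB.
..W...
......

Derivation:
Place B at (3,1); scan 8 dirs for brackets.
Dir NW: first cell '.' (not opp) -> no flip
Dir N: opp run (2,1), next='.' -> no flip
Dir NE: first cell 'B' (not opp) -> no flip
Dir W: first cell '.' (not opp) -> no flip
Dir E: opp run (3,2) capped by B -> flip
Dir SW: first cell '.' (not opp) -> no flip
Dir S: first cell '.' (not opp) -> no flip
Dir SE: opp run (4,2), next='.' -> no flip
All flips: (3,2)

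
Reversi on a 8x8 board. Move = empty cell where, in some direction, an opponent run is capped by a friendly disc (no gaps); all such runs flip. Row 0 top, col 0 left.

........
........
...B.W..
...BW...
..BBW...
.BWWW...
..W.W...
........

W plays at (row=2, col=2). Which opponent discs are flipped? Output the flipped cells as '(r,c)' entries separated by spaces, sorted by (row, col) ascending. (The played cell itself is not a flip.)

Answer: (3,3)

Derivation:
Dir NW: first cell '.' (not opp) -> no flip
Dir N: first cell '.' (not opp) -> no flip
Dir NE: first cell '.' (not opp) -> no flip
Dir W: first cell '.' (not opp) -> no flip
Dir E: opp run (2,3), next='.' -> no flip
Dir SW: first cell '.' (not opp) -> no flip
Dir S: first cell '.' (not opp) -> no flip
Dir SE: opp run (3,3) capped by W -> flip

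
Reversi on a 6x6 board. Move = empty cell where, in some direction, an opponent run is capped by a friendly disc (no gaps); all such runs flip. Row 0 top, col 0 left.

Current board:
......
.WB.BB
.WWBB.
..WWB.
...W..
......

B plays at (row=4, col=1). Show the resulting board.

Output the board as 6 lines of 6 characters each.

Place B at (4,1); scan 8 dirs for brackets.
Dir NW: first cell '.' (not opp) -> no flip
Dir N: first cell '.' (not opp) -> no flip
Dir NE: opp run (3,2) capped by B -> flip
Dir W: first cell '.' (not opp) -> no flip
Dir E: first cell '.' (not opp) -> no flip
Dir SW: first cell '.' (not opp) -> no flip
Dir S: first cell '.' (not opp) -> no flip
Dir SE: first cell '.' (not opp) -> no flip
All flips: (3,2)

Answer: ......
.WB.BB
.WWBB.
..BWB.
.B.W..
......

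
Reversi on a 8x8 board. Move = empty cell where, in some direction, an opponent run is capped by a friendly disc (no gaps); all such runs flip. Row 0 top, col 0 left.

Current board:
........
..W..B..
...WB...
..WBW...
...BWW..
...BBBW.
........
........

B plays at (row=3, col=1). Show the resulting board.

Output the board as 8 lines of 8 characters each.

Place B at (3,1); scan 8 dirs for brackets.
Dir NW: first cell '.' (not opp) -> no flip
Dir N: first cell '.' (not opp) -> no flip
Dir NE: first cell '.' (not opp) -> no flip
Dir W: first cell '.' (not opp) -> no flip
Dir E: opp run (3,2) capped by B -> flip
Dir SW: first cell '.' (not opp) -> no flip
Dir S: first cell '.' (not opp) -> no flip
Dir SE: first cell '.' (not opp) -> no flip
All flips: (3,2)

Answer: ........
..W..B..
...WB...
.BBBW...
...BWW..
...BBBW.
........
........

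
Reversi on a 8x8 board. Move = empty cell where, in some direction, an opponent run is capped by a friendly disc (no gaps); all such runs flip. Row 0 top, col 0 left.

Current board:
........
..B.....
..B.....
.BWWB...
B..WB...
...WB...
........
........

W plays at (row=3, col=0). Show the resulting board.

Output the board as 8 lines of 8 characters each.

Place W at (3,0); scan 8 dirs for brackets.
Dir NW: edge -> no flip
Dir N: first cell '.' (not opp) -> no flip
Dir NE: first cell '.' (not opp) -> no flip
Dir W: edge -> no flip
Dir E: opp run (3,1) capped by W -> flip
Dir SW: edge -> no flip
Dir S: opp run (4,0), next='.' -> no flip
Dir SE: first cell '.' (not opp) -> no flip
All flips: (3,1)

Answer: ........
..B.....
..B.....
WWWWB...
B..WB...
...WB...
........
........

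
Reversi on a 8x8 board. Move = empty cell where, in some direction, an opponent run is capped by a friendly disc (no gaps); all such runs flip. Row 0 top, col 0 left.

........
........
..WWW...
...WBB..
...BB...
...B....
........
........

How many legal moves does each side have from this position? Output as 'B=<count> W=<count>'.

Answer: B=5 W=6

Derivation:
-- B to move --
(1,1): flips 2 -> legal
(1,2): flips 1 -> legal
(1,3): flips 3 -> legal
(1,4): flips 1 -> legal
(1,5): no bracket -> illegal
(2,1): no bracket -> illegal
(2,5): no bracket -> illegal
(3,1): no bracket -> illegal
(3,2): flips 1 -> legal
(4,2): no bracket -> illegal
B mobility = 5
-- W to move --
(2,5): no bracket -> illegal
(2,6): no bracket -> illegal
(3,2): no bracket -> illegal
(3,6): flips 2 -> legal
(4,2): no bracket -> illegal
(4,5): flips 1 -> legal
(4,6): flips 1 -> legal
(5,2): no bracket -> illegal
(5,4): flips 2 -> legal
(5,5): flips 1 -> legal
(6,2): no bracket -> illegal
(6,3): flips 2 -> legal
(6,4): no bracket -> illegal
W mobility = 6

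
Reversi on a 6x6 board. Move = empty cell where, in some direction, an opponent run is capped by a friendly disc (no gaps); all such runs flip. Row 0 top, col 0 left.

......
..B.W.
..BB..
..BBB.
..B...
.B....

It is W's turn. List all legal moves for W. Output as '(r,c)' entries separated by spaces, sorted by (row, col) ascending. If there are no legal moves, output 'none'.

Answer: (4,1)

Derivation:
(0,1): no bracket -> illegal
(0,2): no bracket -> illegal
(0,3): no bracket -> illegal
(1,1): no bracket -> illegal
(1,3): no bracket -> illegal
(2,1): no bracket -> illegal
(2,4): no bracket -> illegal
(2,5): no bracket -> illegal
(3,1): no bracket -> illegal
(3,5): no bracket -> illegal
(4,0): no bracket -> illegal
(4,1): flips 2 -> legal
(4,3): no bracket -> illegal
(4,4): no bracket -> illegal
(4,5): no bracket -> illegal
(5,0): no bracket -> illegal
(5,2): no bracket -> illegal
(5,3): no bracket -> illegal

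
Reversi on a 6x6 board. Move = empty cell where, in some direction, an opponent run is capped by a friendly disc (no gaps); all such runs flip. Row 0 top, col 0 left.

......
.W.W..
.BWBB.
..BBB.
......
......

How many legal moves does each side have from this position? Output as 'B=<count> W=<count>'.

Answer: B=5 W=7

Derivation:
-- B to move --
(0,0): flips 2 -> legal
(0,1): flips 1 -> legal
(0,2): flips 1 -> legal
(0,3): flips 1 -> legal
(0,4): no bracket -> illegal
(1,0): no bracket -> illegal
(1,2): flips 1 -> legal
(1,4): no bracket -> illegal
(2,0): no bracket -> illegal
(3,1): no bracket -> illegal
B mobility = 5
-- W to move --
(1,0): no bracket -> illegal
(1,2): no bracket -> illegal
(1,4): no bracket -> illegal
(1,5): no bracket -> illegal
(2,0): flips 1 -> legal
(2,5): flips 2 -> legal
(3,0): no bracket -> illegal
(3,1): flips 1 -> legal
(3,5): flips 1 -> legal
(4,1): no bracket -> illegal
(4,2): flips 1 -> legal
(4,3): flips 2 -> legal
(4,4): flips 1 -> legal
(4,5): no bracket -> illegal
W mobility = 7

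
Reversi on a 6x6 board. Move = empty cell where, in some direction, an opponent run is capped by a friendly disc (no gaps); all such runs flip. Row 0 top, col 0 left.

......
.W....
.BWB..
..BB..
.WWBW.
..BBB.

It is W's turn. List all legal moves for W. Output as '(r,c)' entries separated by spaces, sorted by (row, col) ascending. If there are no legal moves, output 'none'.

Answer: (1,4) (2,0) (2,4) (3,1)

Derivation:
(1,0): no bracket -> illegal
(1,2): no bracket -> illegal
(1,3): no bracket -> illegal
(1,4): flips 2 -> legal
(2,0): flips 1 -> legal
(2,4): flips 2 -> legal
(3,0): no bracket -> illegal
(3,1): flips 1 -> legal
(3,4): no bracket -> illegal
(4,5): no bracket -> illegal
(5,1): no bracket -> illegal
(5,5): no bracket -> illegal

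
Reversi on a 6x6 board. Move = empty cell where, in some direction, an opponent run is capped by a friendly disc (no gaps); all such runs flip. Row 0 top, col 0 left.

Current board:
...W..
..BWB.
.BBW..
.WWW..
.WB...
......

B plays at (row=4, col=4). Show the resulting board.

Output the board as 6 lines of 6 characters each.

Place B at (4,4); scan 8 dirs for brackets.
Dir NW: opp run (3,3) capped by B -> flip
Dir N: first cell '.' (not opp) -> no flip
Dir NE: first cell '.' (not opp) -> no flip
Dir W: first cell '.' (not opp) -> no flip
Dir E: first cell '.' (not opp) -> no flip
Dir SW: first cell '.' (not opp) -> no flip
Dir S: first cell '.' (not opp) -> no flip
Dir SE: first cell '.' (not opp) -> no flip
All flips: (3,3)

Answer: ...W..
..BWB.
.BBW..
.WWB..
.WB.B.
......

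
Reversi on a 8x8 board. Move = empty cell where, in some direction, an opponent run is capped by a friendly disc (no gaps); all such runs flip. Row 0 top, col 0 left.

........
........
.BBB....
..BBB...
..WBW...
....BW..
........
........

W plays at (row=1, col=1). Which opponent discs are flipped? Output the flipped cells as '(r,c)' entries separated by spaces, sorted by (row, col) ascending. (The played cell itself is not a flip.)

Dir NW: first cell '.' (not opp) -> no flip
Dir N: first cell '.' (not opp) -> no flip
Dir NE: first cell '.' (not opp) -> no flip
Dir W: first cell '.' (not opp) -> no flip
Dir E: first cell '.' (not opp) -> no flip
Dir SW: first cell '.' (not opp) -> no flip
Dir S: opp run (2,1), next='.' -> no flip
Dir SE: opp run (2,2) (3,3) capped by W -> flip

Answer: (2,2) (3,3)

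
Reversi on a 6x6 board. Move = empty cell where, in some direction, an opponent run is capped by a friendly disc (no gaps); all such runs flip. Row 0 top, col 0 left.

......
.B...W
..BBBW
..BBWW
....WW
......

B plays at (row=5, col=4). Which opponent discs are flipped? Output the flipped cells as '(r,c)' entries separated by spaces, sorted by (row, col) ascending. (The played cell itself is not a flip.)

Answer: (3,4) (4,4)

Derivation:
Dir NW: first cell '.' (not opp) -> no flip
Dir N: opp run (4,4) (3,4) capped by B -> flip
Dir NE: opp run (4,5), next=edge -> no flip
Dir W: first cell '.' (not opp) -> no flip
Dir E: first cell '.' (not opp) -> no flip
Dir SW: edge -> no flip
Dir S: edge -> no flip
Dir SE: edge -> no flip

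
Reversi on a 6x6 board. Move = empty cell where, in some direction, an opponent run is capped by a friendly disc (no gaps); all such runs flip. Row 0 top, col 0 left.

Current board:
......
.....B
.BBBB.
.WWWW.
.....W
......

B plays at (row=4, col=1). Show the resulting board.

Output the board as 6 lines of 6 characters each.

Place B at (4,1); scan 8 dirs for brackets.
Dir NW: first cell '.' (not opp) -> no flip
Dir N: opp run (3,1) capped by B -> flip
Dir NE: opp run (3,2) capped by B -> flip
Dir W: first cell '.' (not opp) -> no flip
Dir E: first cell '.' (not opp) -> no flip
Dir SW: first cell '.' (not opp) -> no flip
Dir S: first cell '.' (not opp) -> no flip
Dir SE: first cell '.' (not opp) -> no flip
All flips: (3,1) (3,2)

Answer: ......
.....B
.BBBB.
.BBWW.
.B...W
......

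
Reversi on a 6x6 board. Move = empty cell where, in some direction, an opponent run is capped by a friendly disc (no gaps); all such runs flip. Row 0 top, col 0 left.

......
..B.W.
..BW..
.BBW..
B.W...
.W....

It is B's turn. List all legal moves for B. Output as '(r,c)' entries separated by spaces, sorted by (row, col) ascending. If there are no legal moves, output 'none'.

(0,3): no bracket -> illegal
(0,4): no bracket -> illegal
(0,5): flips 2 -> legal
(1,3): no bracket -> illegal
(1,5): no bracket -> illegal
(2,4): flips 1 -> legal
(2,5): no bracket -> illegal
(3,4): flips 2 -> legal
(4,1): no bracket -> illegal
(4,3): no bracket -> illegal
(4,4): flips 1 -> legal
(5,0): no bracket -> illegal
(5,2): flips 1 -> legal
(5,3): flips 1 -> legal

Answer: (0,5) (2,4) (3,4) (4,4) (5,2) (5,3)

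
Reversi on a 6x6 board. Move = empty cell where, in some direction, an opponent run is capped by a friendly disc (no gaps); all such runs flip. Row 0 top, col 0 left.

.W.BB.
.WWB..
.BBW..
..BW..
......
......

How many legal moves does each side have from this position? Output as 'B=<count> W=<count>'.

-- B to move --
(0,0): flips 1 -> legal
(0,2): flips 1 -> legal
(1,0): flips 2 -> legal
(1,4): flips 1 -> legal
(2,0): no bracket -> illegal
(2,4): flips 1 -> legal
(3,4): flips 1 -> legal
(4,2): no bracket -> illegal
(4,3): flips 2 -> legal
(4,4): flips 1 -> legal
B mobility = 8
-- W to move --
(0,2): no bracket -> illegal
(0,5): no bracket -> illegal
(1,0): no bracket -> illegal
(1,4): flips 1 -> legal
(1,5): no bracket -> illegal
(2,0): flips 2 -> legal
(2,4): no bracket -> illegal
(3,0): flips 1 -> legal
(3,1): flips 2 -> legal
(4,1): flips 1 -> legal
(4,2): flips 2 -> legal
(4,3): no bracket -> illegal
W mobility = 6

Answer: B=8 W=6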